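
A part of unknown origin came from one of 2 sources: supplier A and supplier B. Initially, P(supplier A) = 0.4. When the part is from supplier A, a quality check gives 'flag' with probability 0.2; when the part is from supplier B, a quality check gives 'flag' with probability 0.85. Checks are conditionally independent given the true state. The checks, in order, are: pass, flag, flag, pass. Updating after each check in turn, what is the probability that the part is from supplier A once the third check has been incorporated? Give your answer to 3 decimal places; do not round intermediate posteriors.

After 'pass': P(supplier A) = 0.8·0.4000 / (0.8·0.4000 + 0.15·0.6000) ≈ 0.7805
After 'flag': P(supplier A) = 0.2·0.7805 / (0.2·0.7805 + 0.85·0.2195) ≈ 0.4555
After 'flag': P(supplier A) = 0.2·0.4555 / (0.2·0.4555 + 0.85·0.5445) ≈ 0.1645

0.164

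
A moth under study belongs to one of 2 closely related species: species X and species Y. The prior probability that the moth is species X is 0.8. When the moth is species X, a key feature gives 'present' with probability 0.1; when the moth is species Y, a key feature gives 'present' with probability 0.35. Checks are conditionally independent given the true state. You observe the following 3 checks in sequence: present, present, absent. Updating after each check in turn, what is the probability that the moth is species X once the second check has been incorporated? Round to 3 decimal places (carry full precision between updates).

After 'present': P(species X) = 0.1·0.8000 / (0.1·0.8000 + 0.35·0.2000) ≈ 0.5333
After 'present': P(species X) = 0.1·0.5333 / (0.1·0.5333 + 0.35·0.4667) ≈ 0.2462

0.246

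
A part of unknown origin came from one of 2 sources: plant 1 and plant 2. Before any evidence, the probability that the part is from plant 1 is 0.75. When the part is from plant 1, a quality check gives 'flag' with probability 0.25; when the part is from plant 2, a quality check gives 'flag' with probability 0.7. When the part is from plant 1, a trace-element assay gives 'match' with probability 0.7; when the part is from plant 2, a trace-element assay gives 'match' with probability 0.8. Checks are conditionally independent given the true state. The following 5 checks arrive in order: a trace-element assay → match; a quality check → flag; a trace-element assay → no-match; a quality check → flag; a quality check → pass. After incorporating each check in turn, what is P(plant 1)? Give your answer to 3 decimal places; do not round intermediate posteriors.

Each posterior becomes the prior for the next update.
After a trace-element assay='match': P(plant 1) = 0.7·0.7500 / (0.7·0.7500 + 0.8·0.2500) ≈ 0.7241
After a quality check='flag': P(plant 1) = 0.25·0.7241 / (0.25·0.7241 + 0.7·0.2759) ≈ 0.4839
After a trace-element assay='no-match': P(plant 1) = 0.3·0.4839 / (0.3·0.4839 + 0.2·0.5161) ≈ 0.5844
After a quality check='flag': P(plant 1) = 0.25·0.5844 / (0.25·0.5844 + 0.7·0.4156) ≈ 0.3343
After a quality check='pass': P(plant 1) = 0.75·0.3343 / (0.75·0.3343 + 0.3·0.6657) ≈ 0.5567

0.557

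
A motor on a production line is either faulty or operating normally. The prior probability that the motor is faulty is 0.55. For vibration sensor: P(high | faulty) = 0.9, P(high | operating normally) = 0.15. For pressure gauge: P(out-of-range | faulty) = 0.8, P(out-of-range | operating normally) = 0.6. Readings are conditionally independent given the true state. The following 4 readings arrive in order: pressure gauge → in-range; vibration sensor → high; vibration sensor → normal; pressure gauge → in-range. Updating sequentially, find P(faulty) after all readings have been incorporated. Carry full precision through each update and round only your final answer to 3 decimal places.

Each posterior becomes the prior for the next update.
After pressure gauge='in-range': P(faulty) = 0.2·0.5500 / (0.2·0.5500 + 0.4·0.4500) ≈ 0.3793
After vibration sensor='high': P(faulty) = 0.9·0.3793 / (0.9·0.3793 + 0.15·0.6207) ≈ 0.7857
After vibration sensor='normal': P(faulty) = 0.1·0.7857 / (0.1·0.7857 + 0.85·0.2143) ≈ 0.3014
After pressure gauge='in-range': P(faulty) = 0.2·0.3014 / (0.2·0.3014 + 0.4·0.6986) ≈ 0.1774

0.177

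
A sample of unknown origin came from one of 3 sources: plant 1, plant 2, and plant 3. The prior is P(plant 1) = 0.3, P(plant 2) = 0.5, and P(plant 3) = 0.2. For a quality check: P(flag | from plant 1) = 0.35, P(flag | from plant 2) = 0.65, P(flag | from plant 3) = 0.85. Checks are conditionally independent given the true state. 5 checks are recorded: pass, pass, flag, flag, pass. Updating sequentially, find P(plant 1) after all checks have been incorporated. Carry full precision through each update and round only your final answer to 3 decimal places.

0.514

After 'pass': normaliser = 0.65·0.3000 + 0.35·0.5000 + 0.15·0.2000; P(plant 1) ≈ 0.4875, P(plant 2) ≈ 0.4375, P(plant 3) ≈ 0.0750
After 'pass': normaliser = 0.65·0.4875 + 0.35·0.4375 + 0.15·0.0750; P(plant 1) ≈ 0.6584, P(plant 2) ≈ 0.3182, P(plant 3) ≈ 0.0234
After 'flag': normaliser = 0.35·0.6584 + 0.65·0.3182 + 0.85·0.0234; P(plant 1) ≈ 0.5041, P(plant 2) ≈ 0.4524, P(plant 3) ≈ 0.0435
After 'flag': normaliser = 0.35·0.5041 + 0.65·0.4524 + 0.85·0.0435; P(plant 1) ≈ 0.3477, P(plant 2) ≈ 0.5795, P(plant 3) ≈ 0.0728
After 'pass': normaliser = 0.65·0.3477 + 0.35·0.5795 + 0.15·0.0728; P(plant 1) ≈ 0.5139, P(plant 2) ≈ 0.4612, P(plant 3) ≈ 0.0248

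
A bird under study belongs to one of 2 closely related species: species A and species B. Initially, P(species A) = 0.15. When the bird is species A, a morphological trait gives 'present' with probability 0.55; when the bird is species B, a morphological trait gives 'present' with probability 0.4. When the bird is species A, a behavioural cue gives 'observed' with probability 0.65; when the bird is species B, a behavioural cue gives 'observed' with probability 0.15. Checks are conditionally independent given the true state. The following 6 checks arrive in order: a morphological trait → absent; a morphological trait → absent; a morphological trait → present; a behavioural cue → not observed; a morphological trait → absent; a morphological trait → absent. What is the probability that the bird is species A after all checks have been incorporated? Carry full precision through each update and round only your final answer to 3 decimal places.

0.031

After a morphological trait='absent': P(species A) = 0.45·0.1500 / (0.45·0.1500 + 0.6·0.8500) ≈ 0.1169
After a morphological trait='absent': P(species A) = 0.45·0.1169 / (0.45·0.1169 + 0.6·0.8831) ≈ 0.0903
After a morphological trait='present': P(species A) = 0.55·0.0903 / (0.55·0.0903 + 0.4·0.9097) ≈ 0.1201
After a behavioural cue='not observed': P(species A) = 0.35·0.1201 / (0.35·0.1201 + 0.85·0.8799) ≈ 0.0532
After a morphological trait='absent': P(species A) = 0.45·0.0532 / (0.45·0.0532 + 0.6·0.9468) ≈ 0.0404
After a morphological trait='absent': P(species A) = 0.45·0.0404 / (0.45·0.0404 + 0.6·0.9596) ≈ 0.0306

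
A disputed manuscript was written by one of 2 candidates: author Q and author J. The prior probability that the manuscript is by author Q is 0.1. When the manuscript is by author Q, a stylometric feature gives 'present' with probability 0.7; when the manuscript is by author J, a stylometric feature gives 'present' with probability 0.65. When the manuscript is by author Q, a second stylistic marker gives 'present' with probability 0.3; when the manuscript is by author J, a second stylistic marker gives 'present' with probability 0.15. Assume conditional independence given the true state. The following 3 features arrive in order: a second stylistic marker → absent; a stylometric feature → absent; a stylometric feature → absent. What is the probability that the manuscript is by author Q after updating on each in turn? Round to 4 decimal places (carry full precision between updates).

0.0630

After a second stylistic marker='absent': P(author Q) = 0.7·0.1000 / (0.7·0.1000 + 0.85·0.9000) ≈ 0.0838
After a stylometric feature='absent': P(author Q) = 0.3·0.0838 / (0.3·0.0838 + 0.35·0.9162) ≈ 0.0727
After a stylometric feature='absent': P(author Q) = 0.3·0.0727 / (0.3·0.0727 + 0.35·0.9273) ≈ 0.0630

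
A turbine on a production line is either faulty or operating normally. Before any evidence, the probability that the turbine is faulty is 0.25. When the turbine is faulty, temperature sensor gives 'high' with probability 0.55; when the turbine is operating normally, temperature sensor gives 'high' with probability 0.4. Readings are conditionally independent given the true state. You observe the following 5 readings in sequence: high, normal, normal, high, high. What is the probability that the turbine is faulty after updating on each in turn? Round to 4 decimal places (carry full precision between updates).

0.3277

Each posterior becomes the prior for the next update.
After 'high': P(faulty) = 0.55·0.2500 / (0.55·0.2500 + 0.4·0.7500) ≈ 0.3143
After 'normal': P(faulty) = 0.45·0.3143 / (0.45·0.3143 + 0.6·0.6857) ≈ 0.2558
After 'normal': P(faulty) = 0.45·0.2558 / (0.45·0.2558 + 0.6·0.7442) ≈ 0.2050
After 'high': P(faulty) = 0.55·0.2050 / (0.55·0.2050 + 0.4·0.7950) ≈ 0.2617
After 'high': P(faulty) = 0.55·0.2617 / (0.55·0.2617 + 0.4·0.7383) ≈ 0.3277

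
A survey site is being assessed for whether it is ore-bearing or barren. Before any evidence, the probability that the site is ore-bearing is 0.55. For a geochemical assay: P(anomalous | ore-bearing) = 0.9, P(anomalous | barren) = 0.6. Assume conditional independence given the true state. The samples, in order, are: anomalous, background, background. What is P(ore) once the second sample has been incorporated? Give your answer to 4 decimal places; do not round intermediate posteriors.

Apply Bayes' rule sequentially, carrying P(ore) forward.
After 'anomalous': P(ore) = 0.9·0.5500 / (0.9·0.5500 + 0.6·0.4500) ≈ 0.6471
After 'background': P(ore) = 0.1·0.6471 / (0.1·0.6471 + 0.4·0.3529) ≈ 0.3143

0.3143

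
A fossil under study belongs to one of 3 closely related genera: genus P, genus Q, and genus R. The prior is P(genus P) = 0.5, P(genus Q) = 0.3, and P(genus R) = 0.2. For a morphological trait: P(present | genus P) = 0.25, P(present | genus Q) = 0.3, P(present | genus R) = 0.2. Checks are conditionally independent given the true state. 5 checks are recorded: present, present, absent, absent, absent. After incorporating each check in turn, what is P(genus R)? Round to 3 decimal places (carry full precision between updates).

After 'present': normaliser = 0.25·0.5000 + 0.3·0.3000 + 0.2·0.2000; P(genus P) ≈ 0.4902, P(genus Q) ≈ 0.3529, P(genus R) ≈ 0.1569
After 'present': normaliser = 0.25·0.4902 + 0.3·0.3529 + 0.2·0.1569; P(genus P) ≈ 0.4717, P(genus Q) ≈ 0.4075, P(genus R) ≈ 0.1208
After 'absent': normaliser = 0.75·0.4717 + 0.7·0.4075 + 0.8·0.1208; P(genus P) ≈ 0.4809, P(genus Q) ≈ 0.3878, P(genus R) ≈ 0.1313
After 'absent': normaliser = 0.75·0.4809 + 0.7·0.3878 + 0.8·0.1313; P(genus P) ≈ 0.4893, P(genus Q) ≈ 0.3682, P(genus R) ≈ 0.1425
After 'absent': normaliser = 0.75·0.4893 + 0.7·0.3682 + 0.8·0.1425; P(genus P) ≈ 0.4967, P(genus Q) ≈ 0.3489, P(genus R) ≈ 0.1543

0.154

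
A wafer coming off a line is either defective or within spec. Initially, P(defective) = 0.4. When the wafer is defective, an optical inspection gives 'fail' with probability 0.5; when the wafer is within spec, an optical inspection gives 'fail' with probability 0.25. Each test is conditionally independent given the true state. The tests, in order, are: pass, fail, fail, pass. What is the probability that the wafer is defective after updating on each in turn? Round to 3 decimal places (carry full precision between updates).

0.542

Apply Bayes' rule sequentially, carrying P(defective) forward.
After 'pass': P(defective) = 0.5·0.4000 / (0.5·0.4000 + 0.75·0.6000) ≈ 0.3077
After 'fail': P(defective) = 0.5·0.3077 / (0.5·0.3077 + 0.25·0.6923) ≈ 0.4706
After 'fail': P(defective) = 0.5·0.4706 / (0.5·0.4706 + 0.25·0.5294) ≈ 0.6400
After 'pass': P(defective) = 0.5·0.6400 / (0.5·0.6400 + 0.75·0.3600) ≈ 0.5424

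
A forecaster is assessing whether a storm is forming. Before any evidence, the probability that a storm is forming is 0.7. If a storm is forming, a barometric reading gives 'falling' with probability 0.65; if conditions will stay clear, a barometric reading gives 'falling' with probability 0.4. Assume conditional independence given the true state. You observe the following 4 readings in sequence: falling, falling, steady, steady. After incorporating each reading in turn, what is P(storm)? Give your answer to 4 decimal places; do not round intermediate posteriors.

After 'falling': P(storm) = 0.65·0.7000 / (0.65·0.7000 + 0.4·0.3000) ≈ 0.7913
After 'falling': P(storm) = 0.65·0.7913 / (0.65·0.7913 + 0.4·0.2087) ≈ 0.8604
After 'steady': P(storm) = 0.35·0.8604 / (0.35·0.8604 + 0.6·0.1396) ≈ 0.7823
After 'steady': P(storm) = 0.35·0.7823 / (0.35·0.7823 + 0.6·0.2177) ≈ 0.6771

0.6771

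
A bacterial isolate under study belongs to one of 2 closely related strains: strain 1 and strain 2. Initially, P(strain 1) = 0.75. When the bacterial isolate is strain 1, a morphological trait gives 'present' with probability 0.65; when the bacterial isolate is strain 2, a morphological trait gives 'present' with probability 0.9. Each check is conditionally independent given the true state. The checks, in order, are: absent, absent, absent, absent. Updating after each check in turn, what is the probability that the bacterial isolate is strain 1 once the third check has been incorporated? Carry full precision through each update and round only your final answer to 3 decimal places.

0.992

After 'absent': P(strain 1) = 0.35·0.7500 / (0.35·0.7500 + 0.1·0.2500) ≈ 0.9130
After 'absent': P(strain 1) = 0.35·0.9130 / (0.35·0.9130 + 0.1·0.0870) ≈ 0.9735
After 'absent': P(strain 1) = 0.35·0.9735 / (0.35·0.9735 + 0.1·0.0265) ≈ 0.9923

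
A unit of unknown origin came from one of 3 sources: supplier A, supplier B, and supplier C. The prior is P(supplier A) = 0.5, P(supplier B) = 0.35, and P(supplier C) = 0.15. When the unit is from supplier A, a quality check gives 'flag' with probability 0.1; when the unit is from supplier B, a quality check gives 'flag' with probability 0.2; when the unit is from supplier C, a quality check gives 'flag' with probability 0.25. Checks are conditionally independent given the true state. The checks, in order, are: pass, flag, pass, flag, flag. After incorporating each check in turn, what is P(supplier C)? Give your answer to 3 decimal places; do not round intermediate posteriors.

After 'pass': normaliser = 0.9·0.5000 + 0.8·0.3500 + 0.75·0.1500; P(supplier A) ≈ 0.5341, P(supplier B) ≈ 0.3323, P(supplier C) ≈ 0.1335
After 'flag': normaliser = 0.1·0.5341 + 0.2·0.3323 + 0.25·0.1335; P(supplier A) ≈ 0.3485, P(supplier B) ≈ 0.4337, P(supplier C) ≈ 0.2178
After 'pass': normaliser = 0.9·0.3485 + 0.8·0.4337 + 0.75·0.2178; P(supplier A) ≈ 0.3807, P(supplier B) ≈ 0.4211, P(supplier C) ≈ 0.1983
After 'flag': normaliser = 0.1·0.3807 + 0.2·0.4211 + 0.25·0.1983; P(supplier A) ≈ 0.2215, P(supplier B) ≈ 0.4901, P(supplier C) ≈ 0.2884
After 'flag': normaliser = 0.1·0.2215 + 0.2·0.4901 + 0.25·0.2884; P(supplier A) ≈ 0.1152, P(supplier B) ≈ 0.5098, P(supplier C) ≈ 0.3750

0.375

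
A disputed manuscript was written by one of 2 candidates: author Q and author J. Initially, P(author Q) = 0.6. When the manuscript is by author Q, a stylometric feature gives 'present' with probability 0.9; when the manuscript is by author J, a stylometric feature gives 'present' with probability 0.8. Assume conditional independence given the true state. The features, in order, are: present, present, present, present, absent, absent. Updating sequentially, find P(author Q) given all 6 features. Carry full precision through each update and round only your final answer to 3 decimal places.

Each posterior becomes the prior for the next update.
After 'present': P(author Q) = 0.9·0.6000 / (0.9·0.6000 + 0.8·0.4000) ≈ 0.6279
After 'present': P(author Q) = 0.9·0.6279 / (0.9·0.6279 + 0.8·0.3721) ≈ 0.6550
After 'present': P(author Q) = 0.9·0.6550 / (0.9·0.6550 + 0.8·0.3450) ≈ 0.6811
After 'present': P(author Q) = 0.9·0.6811 / (0.9·0.6811 + 0.8·0.3189) ≈ 0.7061
After 'absent': P(author Q) = 0.1·0.7061 / (0.1·0.7061 + 0.2·0.2939) ≈ 0.5457
After 'absent': P(author Q) = 0.1·0.5457 / (0.1·0.5457 + 0.2·0.4543) ≈ 0.3753

0.375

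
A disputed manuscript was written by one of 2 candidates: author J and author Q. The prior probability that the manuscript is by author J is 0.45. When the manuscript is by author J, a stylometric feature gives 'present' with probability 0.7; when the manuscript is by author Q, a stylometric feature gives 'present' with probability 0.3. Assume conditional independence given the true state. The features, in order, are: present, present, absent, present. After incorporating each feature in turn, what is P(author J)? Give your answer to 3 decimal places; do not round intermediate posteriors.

0.817

After 'present': P(author J) = 0.7·0.4500 / (0.7·0.4500 + 0.3·0.5500) ≈ 0.6562
After 'present': P(author J) = 0.7·0.6562 / (0.7·0.6562 + 0.3·0.3438) ≈ 0.8167
After 'absent': P(author J) = 0.3·0.8167 / (0.3·0.8167 + 0.7·0.1833) ≈ 0.6562
After 'present': P(author J) = 0.7·0.6562 / (0.7·0.6562 + 0.3·0.3438) ≈ 0.8167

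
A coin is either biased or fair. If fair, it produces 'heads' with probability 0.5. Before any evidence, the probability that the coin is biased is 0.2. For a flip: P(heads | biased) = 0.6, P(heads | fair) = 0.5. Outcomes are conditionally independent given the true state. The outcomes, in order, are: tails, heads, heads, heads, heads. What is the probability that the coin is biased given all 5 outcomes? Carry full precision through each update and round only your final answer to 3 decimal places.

After 'tails': P(biased) = 0.4·0.2000 / (0.4·0.2000 + 0.5·0.8000) ≈ 0.1667
After 'heads': P(biased) = 0.6·0.1667 / (0.6·0.1667 + 0.5·0.8333) ≈ 0.1935
After 'heads': P(biased) = 0.6·0.1935 / (0.6·0.1935 + 0.5·0.8065) ≈ 0.2236
After 'heads': P(biased) = 0.6·0.2236 / (0.6·0.2236 + 0.5·0.7764) ≈ 0.2568
After 'heads': P(biased) = 0.6·0.2568 / (0.6·0.2568 + 0.5·0.7432) ≈ 0.2931

0.293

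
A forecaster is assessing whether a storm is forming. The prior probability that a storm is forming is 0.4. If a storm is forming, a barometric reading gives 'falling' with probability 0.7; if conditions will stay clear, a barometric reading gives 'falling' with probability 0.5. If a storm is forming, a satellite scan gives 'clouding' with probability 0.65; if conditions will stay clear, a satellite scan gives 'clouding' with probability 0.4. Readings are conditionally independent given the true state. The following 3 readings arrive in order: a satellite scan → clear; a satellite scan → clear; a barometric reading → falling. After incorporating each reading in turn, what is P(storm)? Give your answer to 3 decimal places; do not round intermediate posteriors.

0.241

After a satellite scan='clear': P(storm) = 0.35·0.4000 / (0.35·0.4000 + 0.6·0.6000) ≈ 0.2800
After a satellite scan='clear': P(storm) = 0.35·0.2800 / (0.35·0.2800 + 0.6·0.7200) ≈ 0.1849
After a barometric reading='falling': P(storm) = 0.7·0.1849 / (0.7·0.1849 + 0.5·0.8151) ≈ 0.2410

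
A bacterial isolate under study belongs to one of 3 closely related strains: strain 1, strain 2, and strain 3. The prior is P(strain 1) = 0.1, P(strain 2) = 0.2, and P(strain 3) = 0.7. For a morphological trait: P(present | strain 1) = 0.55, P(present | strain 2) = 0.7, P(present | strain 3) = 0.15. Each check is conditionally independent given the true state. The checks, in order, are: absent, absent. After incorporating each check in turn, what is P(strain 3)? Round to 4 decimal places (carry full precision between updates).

0.9297

After 'absent': normaliser = 0.45·0.1000 + 0.3·0.2000 + 0.85·0.7000; P(strain 1) ≈ 0.0643, P(strain 2) ≈ 0.0857, P(strain 3) ≈ 0.8500
After 'absent': normaliser = 0.45·0.0643 + 0.3·0.0857 + 0.85·0.8500; P(strain 1) ≈ 0.0372, P(strain 2) ≈ 0.0331, P(strain 3) ≈ 0.9297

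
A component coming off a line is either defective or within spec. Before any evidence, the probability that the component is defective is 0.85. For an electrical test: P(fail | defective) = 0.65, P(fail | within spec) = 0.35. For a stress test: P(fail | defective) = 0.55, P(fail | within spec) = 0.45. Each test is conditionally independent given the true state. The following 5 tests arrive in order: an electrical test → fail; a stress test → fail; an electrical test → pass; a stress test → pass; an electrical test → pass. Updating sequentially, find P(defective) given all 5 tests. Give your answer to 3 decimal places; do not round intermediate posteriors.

0.753

After an electrical test='fail': P(defective) = 0.65·0.8500 / (0.65·0.8500 + 0.35·0.1500) ≈ 0.9132
After a stress test='fail': P(defective) = 0.55·0.9132 / (0.55·0.9132 + 0.45·0.0868) ≈ 0.9279
After an electrical test='pass': P(defective) = 0.35·0.9279 / (0.35·0.9279 + 0.65·0.0721) ≈ 0.8738
After a stress test='pass': P(defective) = 0.45·0.8738 / (0.45·0.8738 + 0.55·0.1262) ≈ 0.8500
After an electrical test='pass': P(defective) = 0.35·0.8500 / (0.35·0.8500 + 0.65·0.1500) ≈ 0.7532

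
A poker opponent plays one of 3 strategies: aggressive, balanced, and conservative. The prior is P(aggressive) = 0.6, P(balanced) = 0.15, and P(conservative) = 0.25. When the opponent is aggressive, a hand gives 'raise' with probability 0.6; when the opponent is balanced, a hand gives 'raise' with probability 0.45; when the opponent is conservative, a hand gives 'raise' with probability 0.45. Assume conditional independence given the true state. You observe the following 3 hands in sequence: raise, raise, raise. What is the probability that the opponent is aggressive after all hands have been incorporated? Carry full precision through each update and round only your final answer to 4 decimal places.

0.7805

After 'raise': normaliser = 0.6·0.6000 + 0.45·0.1500 + 0.45·0.2500; P(aggressive) ≈ 0.6667, P(balanced) ≈ 0.1250, P(conservative) ≈ 0.2083
After 'raise': normaliser = 0.6·0.6667 + 0.45·0.1250 + 0.45·0.2083; P(aggressive) ≈ 0.7273, P(balanced) ≈ 0.1023, P(conservative) ≈ 0.1705
After 'raise': normaliser = 0.6·0.7273 + 0.45·0.1023 + 0.45·0.1705; P(aggressive) ≈ 0.7805, P(balanced) ≈ 0.0823, P(conservative) ≈ 0.1372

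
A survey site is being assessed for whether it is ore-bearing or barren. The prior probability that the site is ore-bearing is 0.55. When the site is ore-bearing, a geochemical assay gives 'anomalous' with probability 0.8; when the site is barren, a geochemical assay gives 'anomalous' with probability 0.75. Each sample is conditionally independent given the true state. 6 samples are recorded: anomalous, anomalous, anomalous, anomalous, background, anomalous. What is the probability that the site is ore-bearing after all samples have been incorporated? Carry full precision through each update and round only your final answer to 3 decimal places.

After 'anomalous': P(ore) = 0.8·0.5500 / (0.8·0.5500 + 0.75·0.4500) ≈ 0.5659
After 'anomalous': P(ore) = 0.8·0.5659 / (0.8·0.5659 + 0.75·0.4341) ≈ 0.5817
After 'anomalous': P(ore) = 0.8·0.5817 / (0.8·0.5817 + 0.75·0.4183) ≈ 0.5973
After 'anomalous': P(ore) = 0.8·0.5973 / (0.8·0.5973 + 0.75·0.4027) ≈ 0.6127
After 'background': P(ore) = 0.2·0.6127 / (0.2·0.6127 + 0.25·0.3873) ≈ 0.5586
After 'anomalous': P(ore) = 0.8·0.5586 / (0.8·0.5586 + 0.75·0.4414) ≈ 0.5745

0.574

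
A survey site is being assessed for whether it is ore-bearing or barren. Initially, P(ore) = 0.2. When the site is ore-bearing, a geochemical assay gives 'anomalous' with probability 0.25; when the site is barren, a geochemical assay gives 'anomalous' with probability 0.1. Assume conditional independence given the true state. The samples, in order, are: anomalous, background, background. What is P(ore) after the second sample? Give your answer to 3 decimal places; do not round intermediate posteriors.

Apply Bayes' rule sequentially, carrying P(ore) forward.
After 'anomalous': P(ore) = 0.25·0.2000 / (0.25·0.2000 + 0.1·0.8000) ≈ 0.3846
After 'background': P(ore) = 0.75·0.3846 / (0.75·0.3846 + 0.9·0.6154) ≈ 0.3425

0.342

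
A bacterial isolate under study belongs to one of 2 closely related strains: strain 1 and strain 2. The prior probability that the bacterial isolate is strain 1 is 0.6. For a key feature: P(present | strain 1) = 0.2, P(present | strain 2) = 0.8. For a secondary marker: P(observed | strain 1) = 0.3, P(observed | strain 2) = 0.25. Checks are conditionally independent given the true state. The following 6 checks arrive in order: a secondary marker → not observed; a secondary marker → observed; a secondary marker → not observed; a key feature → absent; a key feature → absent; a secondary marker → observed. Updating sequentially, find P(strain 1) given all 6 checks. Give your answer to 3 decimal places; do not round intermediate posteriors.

After a secondary marker='not observed': P(strain 1) = 0.7·0.6000 / (0.7·0.6000 + 0.75·0.4000) ≈ 0.5833
After a secondary marker='observed': P(strain 1) = 0.3·0.5833 / (0.3·0.5833 + 0.25·0.4167) ≈ 0.6269
After a secondary marker='not observed': P(strain 1) = 0.7·0.6269 / (0.7·0.6269 + 0.75·0.3731) ≈ 0.6106
After a key feature='absent': P(strain 1) = 0.8·0.6106 / (0.8·0.6106 + 0.2·0.3894) ≈ 0.8625
After a key feature='absent': P(strain 1) = 0.8·0.8625 / (0.8·0.8625 + 0.2·0.1375) ≈ 0.9617
After a secondary marker='observed': P(strain 1) = 0.3·0.9617 / (0.3·0.9617 + 0.25·0.0383) ≈ 0.9679

0.968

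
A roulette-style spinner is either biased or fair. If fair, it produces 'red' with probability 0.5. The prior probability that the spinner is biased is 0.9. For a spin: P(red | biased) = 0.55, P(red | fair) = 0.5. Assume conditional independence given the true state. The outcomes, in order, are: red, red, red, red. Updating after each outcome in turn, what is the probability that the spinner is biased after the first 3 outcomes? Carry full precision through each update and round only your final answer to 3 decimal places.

0.923

After 'red': P(biased) = 0.55·0.9000 / (0.55·0.9000 + 0.5·0.1000) ≈ 0.9083
After 'red': P(biased) = 0.55·0.9083 / (0.55·0.9083 + 0.5·0.0917) ≈ 0.9159
After 'red': P(biased) = 0.55·0.9159 / (0.55·0.9159 + 0.5·0.0841) ≈ 0.9230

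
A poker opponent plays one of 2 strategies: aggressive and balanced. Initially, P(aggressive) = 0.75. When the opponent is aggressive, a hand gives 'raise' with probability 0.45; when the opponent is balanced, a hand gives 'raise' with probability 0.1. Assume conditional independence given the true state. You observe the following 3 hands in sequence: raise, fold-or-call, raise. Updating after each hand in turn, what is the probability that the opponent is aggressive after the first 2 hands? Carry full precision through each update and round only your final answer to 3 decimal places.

0.892

Each posterior becomes the prior for the next update.
After 'raise': P(aggressive) = 0.45·0.7500 / (0.45·0.7500 + 0.1·0.2500) ≈ 0.9310
After 'fold-or-call': P(aggressive) = 0.55·0.9310 / (0.55·0.9310 + 0.9·0.0690) ≈ 0.8919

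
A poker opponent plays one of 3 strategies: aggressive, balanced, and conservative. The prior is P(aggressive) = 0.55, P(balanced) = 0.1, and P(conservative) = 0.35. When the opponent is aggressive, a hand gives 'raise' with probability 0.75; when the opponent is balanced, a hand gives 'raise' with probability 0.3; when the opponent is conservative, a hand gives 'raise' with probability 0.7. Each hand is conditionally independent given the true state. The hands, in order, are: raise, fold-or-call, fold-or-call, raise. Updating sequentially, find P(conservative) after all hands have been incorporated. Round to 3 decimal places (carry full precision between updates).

0.394

After 'raise': normaliser = 0.75·0.5500 + 0.3·0.1000 + 0.7·0.3500; P(aggressive) ≈ 0.6000, P(balanced) ≈ 0.0436, P(conservative) ≈ 0.3564
After 'fold-or-call': normaliser = 0.25·0.6000 + 0.7·0.0436 + 0.3·0.3564; P(aggressive) ≈ 0.5218, P(balanced) ≈ 0.1063, P(conservative) ≈ 0.3719
After 'fold-or-call': normaliser = 0.25·0.5218 + 0.7·0.1063 + 0.3·0.3719; P(aggressive) ≈ 0.4123, P(balanced) ≈ 0.2351, P(conservative) ≈ 0.3526
After 'raise': normaliser = 0.75·0.4123 + 0.3·0.2351 + 0.7·0.3526; P(aggressive) ≈ 0.4935, P(balanced) ≈ 0.1126, P(conservative) ≈ 0.3939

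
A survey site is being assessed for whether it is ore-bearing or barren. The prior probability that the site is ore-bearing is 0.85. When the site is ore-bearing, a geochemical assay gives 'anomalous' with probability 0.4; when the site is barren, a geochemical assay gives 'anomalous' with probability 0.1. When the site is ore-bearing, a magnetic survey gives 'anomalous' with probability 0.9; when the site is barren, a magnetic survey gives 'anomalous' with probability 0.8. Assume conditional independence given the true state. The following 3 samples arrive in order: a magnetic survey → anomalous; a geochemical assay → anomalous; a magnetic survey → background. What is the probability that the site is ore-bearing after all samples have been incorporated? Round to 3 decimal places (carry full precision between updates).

0.927

Each posterior becomes the prior for the next update.
After a magnetic survey='anomalous': P(ore) = 0.9·0.8500 / (0.9·0.8500 + 0.8·0.1500) ≈ 0.8644
After a geochemical assay='anomalous': P(ore) = 0.4·0.8644 / (0.4·0.8644 + 0.1·0.1356) ≈ 0.9623
After a magnetic survey='background': P(ore) = 0.1·0.9623 / (0.1·0.9623 + 0.2·0.0377) ≈ 0.9273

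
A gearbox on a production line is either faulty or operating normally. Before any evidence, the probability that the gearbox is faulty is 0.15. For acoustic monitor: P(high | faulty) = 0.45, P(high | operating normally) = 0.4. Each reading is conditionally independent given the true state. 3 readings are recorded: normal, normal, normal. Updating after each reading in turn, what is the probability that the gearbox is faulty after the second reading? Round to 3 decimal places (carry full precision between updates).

0.129

After 'normal': P(faulty) = 0.55·0.1500 / (0.55·0.1500 + 0.6·0.8500) ≈ 0.1392
After 'normal': P(faulty) = 0.55·0.1392 / (0.55·0.1392 + 0.6·0.8608) ≈ 0.1291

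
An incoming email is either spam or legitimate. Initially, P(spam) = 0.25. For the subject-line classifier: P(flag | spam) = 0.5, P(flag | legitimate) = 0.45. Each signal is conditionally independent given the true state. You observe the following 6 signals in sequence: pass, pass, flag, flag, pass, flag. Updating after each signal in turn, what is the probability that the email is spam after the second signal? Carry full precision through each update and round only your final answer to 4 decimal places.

0.2160

After 'pass': P(spam) = 0.5·0.2500 / (0.5·0.2500 + 0.55·0.7500) ≈ 0.2326
After 'pass': P(spam) = 0.5·0.2326 / (0.5·0.2326 + 0.55·0.7674) ≈ 0.2160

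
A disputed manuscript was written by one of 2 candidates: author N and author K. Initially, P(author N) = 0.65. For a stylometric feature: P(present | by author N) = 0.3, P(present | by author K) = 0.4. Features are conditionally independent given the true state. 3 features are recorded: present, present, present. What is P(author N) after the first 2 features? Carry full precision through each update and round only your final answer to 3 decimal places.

0.511

After 'present': P(author N) = 0.3·0.6500 / (0.3·0.6500 + 0.4·0.3500) ≈ 0.5821
After 'present': P(author N) = 0.3·0.5821 / (0.3·0.5821 + 0.4·0.4179) ≈ 0.5109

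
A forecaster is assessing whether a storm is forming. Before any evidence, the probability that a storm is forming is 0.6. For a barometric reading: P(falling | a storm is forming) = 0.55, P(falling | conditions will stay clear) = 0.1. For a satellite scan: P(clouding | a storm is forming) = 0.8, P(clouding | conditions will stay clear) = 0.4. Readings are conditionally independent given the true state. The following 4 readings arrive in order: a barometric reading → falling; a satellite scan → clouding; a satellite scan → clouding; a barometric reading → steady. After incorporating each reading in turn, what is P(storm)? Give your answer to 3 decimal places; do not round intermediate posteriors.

After a barometric reading='falling': P(storm) = 0.55·0.6000 / (0.55·0.6000 + 0.1·0.4000) ≈ 0.8919
After a satellite scan='clouding': P(storm) = 0.8·0.8919 / (0.8·0.8919 + 0.4·0.1081) ≈ 0.9429
After a satellite scan='clouding': P(storm) = 0.8·0.9429 / (0.8·0.9429 + 0.4·0.0571) ≈ 0.9706
After a barometric reading='steady': P(storm) = 0.45·0.9706 / (0.45·0.9706 + 0.9·0.0294) ≈ 0.9429

0.943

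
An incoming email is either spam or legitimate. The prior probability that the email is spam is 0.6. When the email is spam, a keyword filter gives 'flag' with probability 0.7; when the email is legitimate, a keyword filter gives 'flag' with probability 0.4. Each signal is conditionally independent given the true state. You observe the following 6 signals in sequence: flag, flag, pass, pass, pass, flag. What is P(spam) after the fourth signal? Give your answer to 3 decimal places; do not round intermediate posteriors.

0.535

After 'flag': P(spam) = 0.7·0.6000 / (0.7·0.6000 + 0.4·0.4000) ≈ 0.7241
After 'flag': P(spam) = 0.7·0.7241 / (0.7·0.7241 + 0.4·0.2759) ≈ 0.8212
After 'pass': P(spam) = 0.3·0.8212 / (0.3·0.8212 + 0.6·0.1788) ≈ 0.6967
After 'pass': P(spam) = 0.3·0.6967 / (0.3·0.6967 + 0.6·0.3033) ≈ 0.5345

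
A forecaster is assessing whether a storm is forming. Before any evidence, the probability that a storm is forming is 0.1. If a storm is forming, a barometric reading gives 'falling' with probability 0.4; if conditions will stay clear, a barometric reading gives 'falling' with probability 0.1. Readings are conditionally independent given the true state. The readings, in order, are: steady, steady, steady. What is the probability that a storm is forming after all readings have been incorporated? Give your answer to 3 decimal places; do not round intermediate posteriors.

Apply Bayes' rule sequentially, carrying P(storm) forward.
After 'steady': P(storm) = 0.6·0.1000 / (0.6·0.1000 + 0.9·0.9000) ≈ 0.0690
After 'steady': P(storm) = 0.6·0.0690 / (0.6·0.0690 + 0.9·0.9310) ≈ 0.0471
After 'steady': P(storm) = 0.6·0.0471 / (0.6·0.0471 + 0.9·0.9529) ≈ 0.0319

0.032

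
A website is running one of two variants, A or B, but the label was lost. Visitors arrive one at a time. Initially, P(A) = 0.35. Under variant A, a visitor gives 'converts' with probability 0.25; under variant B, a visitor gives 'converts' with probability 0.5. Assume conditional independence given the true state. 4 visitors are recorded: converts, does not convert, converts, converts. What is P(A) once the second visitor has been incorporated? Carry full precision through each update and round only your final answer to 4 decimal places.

0.2877

After 'converts': P(A) = 0.25·0.3500 / (0.25·0.3500 + 0.5·0.6500) ≈ 0.2121
After 'does not convert': P(A) = 0.75·0.2121 / (0.75·0.2121 + 0.5·0.7879) ≈ 0.2877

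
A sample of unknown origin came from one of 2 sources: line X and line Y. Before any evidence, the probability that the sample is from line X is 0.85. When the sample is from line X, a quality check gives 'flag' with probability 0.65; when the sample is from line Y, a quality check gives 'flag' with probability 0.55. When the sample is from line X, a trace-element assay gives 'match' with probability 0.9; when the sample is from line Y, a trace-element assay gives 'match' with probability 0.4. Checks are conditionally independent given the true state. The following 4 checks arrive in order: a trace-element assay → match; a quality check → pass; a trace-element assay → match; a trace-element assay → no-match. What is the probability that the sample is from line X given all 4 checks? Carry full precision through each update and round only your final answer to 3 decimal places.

0.788

After a trace-element assay='match': P(line X) = 0.9·0.8500 / (0.9·0.8500 + 0.4·0.1500) ≈ 0.9273
After a quality check='pass': P(line X) = 0.35·0.9273 / (0.35·0.9273 + 0.45·0.0727) ≈ 0.9084
After a trace-element assay='match': P(line X) = 0.9·0.9084 / (0.9·0.9084 + 0.4·0.0916) ≈ 0.9571
After a trace-element assay='no-match': P(line X) = 0.1·0.9571 / (0.1·0.9571 + 0.6·0.0429) ≈ 0.7881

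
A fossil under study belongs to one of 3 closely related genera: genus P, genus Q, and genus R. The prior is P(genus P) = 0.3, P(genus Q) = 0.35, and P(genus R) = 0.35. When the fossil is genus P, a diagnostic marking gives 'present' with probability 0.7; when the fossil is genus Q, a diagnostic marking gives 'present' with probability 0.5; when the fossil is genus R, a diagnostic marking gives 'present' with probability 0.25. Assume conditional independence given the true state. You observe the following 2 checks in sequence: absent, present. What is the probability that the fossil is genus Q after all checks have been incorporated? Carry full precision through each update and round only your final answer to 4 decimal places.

0.4049

After 'absent': normaliser = 0.3·0.3000 + 0.5·0.3500 + 0.75·0.3500; P(genus P) ≈ 0.1706, P(genus Q) ≈ 0.3318, P(genus R) ≈ 0.4976
After 'present': normaliser = 0.7·0.1706 + 0.5·0.3318 + 0.25·0.4976; P(genus P) ≈ 0.2915, P(genus Q) ≈ 0.4049, P(genus R) ≈ 0.3036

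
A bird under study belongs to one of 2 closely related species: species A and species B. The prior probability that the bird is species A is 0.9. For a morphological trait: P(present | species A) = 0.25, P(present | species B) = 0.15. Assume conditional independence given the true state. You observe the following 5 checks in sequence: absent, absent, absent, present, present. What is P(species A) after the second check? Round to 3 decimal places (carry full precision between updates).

0.875

After 'absent': P(species A) = 0.75·0.9000 / (0.75·0.9000 + 0.85·0.1000) ≈ 0.8882
After 'absent': P(species A) = 0.75·0.8882 / (0.75·0.8882 + 0.85·0.1118) ≈ 0.8751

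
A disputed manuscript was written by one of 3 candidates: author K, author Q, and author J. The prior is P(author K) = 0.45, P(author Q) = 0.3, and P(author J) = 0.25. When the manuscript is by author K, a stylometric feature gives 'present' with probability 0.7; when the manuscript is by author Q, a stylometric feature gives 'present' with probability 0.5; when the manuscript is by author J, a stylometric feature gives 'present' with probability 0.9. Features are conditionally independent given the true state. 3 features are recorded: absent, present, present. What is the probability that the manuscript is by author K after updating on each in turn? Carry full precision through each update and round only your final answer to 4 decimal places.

0.5339

After 'absent': normaliser = 0.3·0.4500 + 0.5·0.3000 + 0.1·0.2500; P(author K) ≈ 0.4355, P(author Q) ≈ 0.4839, P(author J) ≈ 0.0806
After 'present': normaliser = 0.7·0.4355 + 0.5·0.4839 + 0.9·0.0806; P(author K) ≈ 0.4922, P(author Q) ≈ 0.3906, P(author J) ≈ 0.1172
After 'present': normaliser = 0.7·0.4922 + 0.5·0.3906 + 0.9·0.1172; P(author K) ≈ 0.5339, P(author Q) ≈ 0.3027, P(author J) ≈ 0.1634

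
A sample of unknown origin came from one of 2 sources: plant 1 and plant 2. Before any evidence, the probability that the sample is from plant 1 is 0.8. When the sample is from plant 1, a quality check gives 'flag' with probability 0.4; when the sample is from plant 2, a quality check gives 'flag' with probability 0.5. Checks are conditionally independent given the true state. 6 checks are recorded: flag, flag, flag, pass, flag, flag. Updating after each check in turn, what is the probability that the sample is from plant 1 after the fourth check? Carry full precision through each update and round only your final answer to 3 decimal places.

Apply Bayes' rule sequentially, carrying P(plant 1) forward.
After 'flag': P(plant 1) = 0.4·0.8000 / (0.4·0.8000 + 0.5·0.2000) ≈ 0.7619
After 'flag': P(plant 1) = 0.4·0.7619 / (0.4·0.7619 + 0.5·0.2381) ≈ 0.7191
After 'flag': P(plant 1) = 0.4·0.7191 / (0.4·0.7191 + 0.5·0.2809) ≈ 0.6719
After 'pass': P(plant 1) = 0.6·0.6719 / (0.6·0.6719 + 0.5·0.3281) ≈ 0.7108

0.711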